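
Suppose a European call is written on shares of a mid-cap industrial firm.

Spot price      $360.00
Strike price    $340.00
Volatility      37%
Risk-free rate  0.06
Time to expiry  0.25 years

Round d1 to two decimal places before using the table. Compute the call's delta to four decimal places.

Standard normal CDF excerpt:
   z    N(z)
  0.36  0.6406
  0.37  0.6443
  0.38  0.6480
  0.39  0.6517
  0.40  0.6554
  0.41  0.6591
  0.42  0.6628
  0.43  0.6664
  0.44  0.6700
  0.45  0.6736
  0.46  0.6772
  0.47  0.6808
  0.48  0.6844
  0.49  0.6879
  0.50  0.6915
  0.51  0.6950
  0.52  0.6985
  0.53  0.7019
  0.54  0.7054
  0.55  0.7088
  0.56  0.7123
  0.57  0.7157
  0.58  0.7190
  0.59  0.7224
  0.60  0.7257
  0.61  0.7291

0.6844

σ√T = 0.37·√0.25 = 0.1850
d₁ = [ln(360/340) + (0.06 + ½·0.37²)·0.25] / (σ√T) = (0.0572 + 0.0321) / 0.1850 = 0.4825 → 0.48
N(d₁) = N(0.48) = 0.6844
Δ_call = N(d₁) = 0.6844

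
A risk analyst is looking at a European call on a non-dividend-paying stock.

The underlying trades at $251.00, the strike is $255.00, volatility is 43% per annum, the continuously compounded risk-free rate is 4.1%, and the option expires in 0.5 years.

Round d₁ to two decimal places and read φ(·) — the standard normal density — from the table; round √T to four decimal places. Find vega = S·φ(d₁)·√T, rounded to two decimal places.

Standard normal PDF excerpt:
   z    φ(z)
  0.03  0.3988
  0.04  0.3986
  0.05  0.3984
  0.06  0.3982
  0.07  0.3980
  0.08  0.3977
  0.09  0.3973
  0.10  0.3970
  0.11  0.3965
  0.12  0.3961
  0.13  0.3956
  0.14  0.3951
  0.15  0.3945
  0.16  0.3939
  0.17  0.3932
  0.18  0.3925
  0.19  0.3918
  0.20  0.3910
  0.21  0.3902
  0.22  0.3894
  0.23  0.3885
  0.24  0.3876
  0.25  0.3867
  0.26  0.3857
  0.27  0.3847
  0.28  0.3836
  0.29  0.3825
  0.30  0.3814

σ√T = 0.43 × 0.7071 = 0.3041
d₁ = [ln(251/255) + (0.041 + 0.43²/2)·0.5] / 0.3041 = [-0.0158 + 0.0667] / 0.3041 = 0.1675 ≈ 0.17
√T = √0.5 = 0.7071
φ(d₁) = φ(0.17) = 0.3932
vega = S·φ(d₁)·√T = 251·0.3932·0.7071 = 69.7860

69.79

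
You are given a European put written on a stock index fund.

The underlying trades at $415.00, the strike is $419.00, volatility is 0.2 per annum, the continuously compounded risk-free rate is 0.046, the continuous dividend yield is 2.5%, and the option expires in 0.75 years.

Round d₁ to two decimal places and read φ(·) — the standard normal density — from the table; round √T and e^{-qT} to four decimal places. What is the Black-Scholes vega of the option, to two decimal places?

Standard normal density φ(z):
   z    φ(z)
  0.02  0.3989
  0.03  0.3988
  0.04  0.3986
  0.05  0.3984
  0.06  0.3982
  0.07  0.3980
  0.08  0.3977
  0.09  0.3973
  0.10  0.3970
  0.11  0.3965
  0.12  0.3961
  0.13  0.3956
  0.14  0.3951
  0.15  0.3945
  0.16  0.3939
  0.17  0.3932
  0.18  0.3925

σ√T = 0.2 × 0.8660 = 0.1732
d₁ = [ln(415/419) + (0.046 − 0.025 + 0.2²/2)·0.75] / 0.1732 = [-0.0096 + 0.0307] / 0.1732 = 0.1222 ≈ 0.12
√T = √0.75 = 0.8660
φ(d₁) = φ(0.12) = 0.3961
exp(−qT) = exp(−0.025·0.75) = 0.9814
vega = S·exp(−qT)·φ(d₁)·√T = 415·0.9814·0.3961·0.8660 = 139.7066

139.71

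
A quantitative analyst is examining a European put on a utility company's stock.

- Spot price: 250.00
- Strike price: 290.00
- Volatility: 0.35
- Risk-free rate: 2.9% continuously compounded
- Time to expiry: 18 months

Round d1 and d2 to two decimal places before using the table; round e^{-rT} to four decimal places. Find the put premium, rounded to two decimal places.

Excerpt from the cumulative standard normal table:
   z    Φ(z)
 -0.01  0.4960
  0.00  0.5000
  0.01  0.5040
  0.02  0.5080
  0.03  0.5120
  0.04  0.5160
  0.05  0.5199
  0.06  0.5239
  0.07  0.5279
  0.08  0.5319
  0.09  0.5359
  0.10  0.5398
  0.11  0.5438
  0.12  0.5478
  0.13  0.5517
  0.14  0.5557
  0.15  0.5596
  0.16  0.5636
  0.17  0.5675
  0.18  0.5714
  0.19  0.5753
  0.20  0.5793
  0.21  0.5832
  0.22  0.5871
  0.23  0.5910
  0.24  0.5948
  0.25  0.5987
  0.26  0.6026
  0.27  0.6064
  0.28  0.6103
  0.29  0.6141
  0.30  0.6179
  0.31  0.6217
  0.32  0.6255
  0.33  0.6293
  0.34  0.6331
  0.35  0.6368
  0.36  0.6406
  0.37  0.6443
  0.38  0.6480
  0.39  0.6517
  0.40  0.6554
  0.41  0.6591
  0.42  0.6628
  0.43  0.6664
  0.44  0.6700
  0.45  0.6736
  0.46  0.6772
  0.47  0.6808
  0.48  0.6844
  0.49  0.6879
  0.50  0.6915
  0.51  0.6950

σ√T = 0.35·√1.5 = 0.4287
d₁ = [ln(250/290) + (0.029 + 0.35²/2)·1.5] / 0.4287 = [-0.1484 + 0.1354] / 0.4287 = -0.0304 ⇒ -0.03
d₂ = d₁ − σ√T = -0.0304 − 0.4287 = -0.4591 ⇒ -0.46
exp(−rT) = exp(−0.029·1.5) = 0.9574
N(−d₂) = N(0.46) = 0.6772;  N(−d₁) = N(0.03) = 0.5120
P = 290·0.9574·0.6772 − 250·0.5120 = 188.0219 − 128.0000 = 60.0219

60.02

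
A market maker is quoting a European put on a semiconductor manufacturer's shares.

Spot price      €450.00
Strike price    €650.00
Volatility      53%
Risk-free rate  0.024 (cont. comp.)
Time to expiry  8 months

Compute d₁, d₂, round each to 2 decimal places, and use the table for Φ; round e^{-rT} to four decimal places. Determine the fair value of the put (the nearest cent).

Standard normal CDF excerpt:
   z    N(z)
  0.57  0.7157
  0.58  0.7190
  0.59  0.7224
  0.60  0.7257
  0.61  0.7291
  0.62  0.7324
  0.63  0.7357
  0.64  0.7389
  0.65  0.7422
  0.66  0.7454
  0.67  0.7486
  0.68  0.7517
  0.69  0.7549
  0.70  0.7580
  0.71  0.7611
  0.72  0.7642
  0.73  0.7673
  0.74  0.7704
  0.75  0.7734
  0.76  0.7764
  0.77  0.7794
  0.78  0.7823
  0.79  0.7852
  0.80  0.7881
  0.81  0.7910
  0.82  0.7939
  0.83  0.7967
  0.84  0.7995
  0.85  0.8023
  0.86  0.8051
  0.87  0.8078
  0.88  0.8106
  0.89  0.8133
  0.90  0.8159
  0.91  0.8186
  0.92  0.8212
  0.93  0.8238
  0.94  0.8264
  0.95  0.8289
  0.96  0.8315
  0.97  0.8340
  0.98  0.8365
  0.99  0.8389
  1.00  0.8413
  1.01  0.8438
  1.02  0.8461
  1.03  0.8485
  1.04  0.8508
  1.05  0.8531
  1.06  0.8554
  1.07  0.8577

€216.19

T = 0.6667;  σ√T = 0.4327
d₁ = [ln(450/650) + (0.024 + ½·0.53²)·0.6667] / (σ√T) = (-0.3677 + 0.1096) / 0.4327 = -0.5964 which rounds to -0.60
d₂ = -0.5964 − 0.4327 = -1.0292 which rounds to -1.03
exp(−rT) = exp(−0.024·0.6667) = 0.9841
P = 650·0.9841·N(1.03) − 450·N(0.60) = 650·0.9841·0.8485 − 450·0.7257 = 542.7558 − 326.5650 = 216.1908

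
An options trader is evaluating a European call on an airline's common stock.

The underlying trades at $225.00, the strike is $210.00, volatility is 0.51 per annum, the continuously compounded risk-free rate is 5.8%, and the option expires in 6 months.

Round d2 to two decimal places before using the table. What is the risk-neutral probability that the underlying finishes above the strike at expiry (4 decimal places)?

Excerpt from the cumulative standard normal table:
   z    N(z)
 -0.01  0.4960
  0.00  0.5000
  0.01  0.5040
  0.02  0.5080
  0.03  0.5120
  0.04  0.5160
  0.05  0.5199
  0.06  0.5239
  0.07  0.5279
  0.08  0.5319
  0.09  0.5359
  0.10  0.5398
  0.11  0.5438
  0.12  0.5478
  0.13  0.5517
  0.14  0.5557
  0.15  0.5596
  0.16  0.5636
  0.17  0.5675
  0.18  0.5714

σ√T = 0.51 × 0.7071 = 0.3606
d₁ = [ln(225/210) + (0.058 + ½·0.51²)·0.5] / (σ√T) = (0.0690 + 0.0940) / 0.3606 = 0.4520 ⇒ 0.45
d₂ = 0.4520 − 0.3606 = 0.0914 ⇒ 0.09
Pr(exercise) under Q = N(d₂) = 0.5359

0.5359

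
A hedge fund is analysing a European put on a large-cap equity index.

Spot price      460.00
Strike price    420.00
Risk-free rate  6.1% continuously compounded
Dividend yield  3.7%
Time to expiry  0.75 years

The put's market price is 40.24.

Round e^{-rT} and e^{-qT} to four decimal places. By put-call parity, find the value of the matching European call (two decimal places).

86.41

exp(−qT) = exp(−0.037·0.75) = 0.9726;  exp(−rT) = exp(−0.061·0.75) = 0.9553
Put-call parity: C − P = S·e^(−qT) − K·e^(−rT) = 460·0.9726 − 420·0.9553 = 447.3960 − 401.2260 = 46.1700
C = P + (C − P) = 40.24 + (46.1700) = 86.4100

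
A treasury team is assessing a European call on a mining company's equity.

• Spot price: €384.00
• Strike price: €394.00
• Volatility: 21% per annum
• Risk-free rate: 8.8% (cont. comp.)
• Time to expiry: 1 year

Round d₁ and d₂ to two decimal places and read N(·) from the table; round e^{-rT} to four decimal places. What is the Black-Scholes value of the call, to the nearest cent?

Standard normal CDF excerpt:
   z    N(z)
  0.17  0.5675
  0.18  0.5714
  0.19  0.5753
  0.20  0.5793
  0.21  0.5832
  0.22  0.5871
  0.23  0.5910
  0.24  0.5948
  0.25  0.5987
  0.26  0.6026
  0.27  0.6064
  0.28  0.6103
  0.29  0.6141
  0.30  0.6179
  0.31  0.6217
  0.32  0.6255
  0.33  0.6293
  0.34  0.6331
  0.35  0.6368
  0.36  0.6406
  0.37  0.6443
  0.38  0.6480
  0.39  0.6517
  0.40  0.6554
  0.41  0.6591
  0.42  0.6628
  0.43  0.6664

€44.09

σ√T = 0.21 × 1.0000 = 0.2100
d₁ = [ln(384/394) + (0.088 + 0.21²/2)·1] / 0.2100 = [-0.0257 + 0.1100] / 0.2100 = 0.4016 ⇒ 0.40
d₂ = d₁ − σ√T = 0.4016 − 0.2100 = 0.1916 ⇒ 0.19
e^(−rT) = e^(−0.088·1) = 0.9158
N(d₁) = N(0.40) = 0.6554;  N(d₂) = N(0.19) = 0.5753
C = 384·0.6554 − 394·0.9158·0.5753 = 251.6736 − 207.5827 = 44.0909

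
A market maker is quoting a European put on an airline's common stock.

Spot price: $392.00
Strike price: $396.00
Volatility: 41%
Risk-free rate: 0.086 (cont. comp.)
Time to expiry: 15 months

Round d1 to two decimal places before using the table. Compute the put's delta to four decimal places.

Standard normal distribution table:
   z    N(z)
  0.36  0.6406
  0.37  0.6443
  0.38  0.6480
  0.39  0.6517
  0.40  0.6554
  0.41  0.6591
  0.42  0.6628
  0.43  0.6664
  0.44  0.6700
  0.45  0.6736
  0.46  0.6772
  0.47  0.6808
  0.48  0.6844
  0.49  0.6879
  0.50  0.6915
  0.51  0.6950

σ√T = 0.41·√1.25 = 0.4584
d₁ = [ln(392/396) + (0.086 + 0.41²/2)·1.25] / 0.4584 = [-0.0102 + 0.2126] / 0.4584 = 0.4416 which rounds to 0.44
N(d₁) = N(0.44) = 0.6700
Δ_put = N(d₁) − 1 = 0.6700 − 1 = -0.3300

-0.3300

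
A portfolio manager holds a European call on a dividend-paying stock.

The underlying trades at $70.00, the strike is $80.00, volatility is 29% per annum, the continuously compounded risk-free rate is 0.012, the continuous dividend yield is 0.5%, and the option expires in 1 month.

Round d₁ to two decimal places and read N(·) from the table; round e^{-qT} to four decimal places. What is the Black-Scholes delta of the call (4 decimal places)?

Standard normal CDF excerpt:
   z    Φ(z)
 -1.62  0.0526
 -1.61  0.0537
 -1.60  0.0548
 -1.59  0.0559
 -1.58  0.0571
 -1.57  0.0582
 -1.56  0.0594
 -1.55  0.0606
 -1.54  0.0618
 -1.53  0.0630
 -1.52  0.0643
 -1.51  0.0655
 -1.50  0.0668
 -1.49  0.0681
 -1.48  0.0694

0.0606

σ√T = 0.29 × 0.2887 = 0.0837
d₁ = [ln(70/80) + (0.012 − 0.005 + 0.29²/2)·0.08333] / 0.0837 = [-0.1335 + 0.0041] / 0.0837 = -1.5462 ⇒ -1.55
N(d₁) = N(-1.55) = 0.0606
Δ_call = exp(−qT)·N(d₁) = 0.9996·0.0606 = 0.0606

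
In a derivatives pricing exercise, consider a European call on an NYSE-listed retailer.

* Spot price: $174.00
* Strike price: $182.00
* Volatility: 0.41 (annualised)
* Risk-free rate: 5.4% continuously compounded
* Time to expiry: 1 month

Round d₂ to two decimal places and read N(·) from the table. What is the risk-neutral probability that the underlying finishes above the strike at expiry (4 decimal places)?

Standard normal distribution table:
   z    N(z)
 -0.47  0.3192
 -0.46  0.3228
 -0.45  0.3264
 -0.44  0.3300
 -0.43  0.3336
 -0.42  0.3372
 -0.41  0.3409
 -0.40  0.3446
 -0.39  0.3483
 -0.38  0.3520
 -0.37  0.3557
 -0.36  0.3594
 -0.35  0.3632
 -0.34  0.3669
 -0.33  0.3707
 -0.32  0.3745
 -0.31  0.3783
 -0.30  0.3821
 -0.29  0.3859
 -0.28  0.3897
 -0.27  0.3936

0.3446

σ√T = 0.41 × 0.2887 = 0.1184
ln(S/K) + (r + σ²/2)T = ln(174/182) + (0.054 + 0.41²/2)·0.08333 = -0.0450 + 0.0115 = -0.0334
d₁ = -0.0334 / 0.1184 = -0.2826 which rounds to -0.28
d₂ = d₁ − σ√T = -0.2826 − 0.1184 = -0.4010 which rounds to -0.40
Risk-neutral Pr[S_T > K] = N(d₂) = N(-0.40) = 0.3446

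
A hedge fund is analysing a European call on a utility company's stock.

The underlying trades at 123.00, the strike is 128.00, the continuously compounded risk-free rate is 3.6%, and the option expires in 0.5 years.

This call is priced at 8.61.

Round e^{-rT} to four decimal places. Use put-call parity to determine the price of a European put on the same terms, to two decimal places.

11.33

exp(−rT) = exp(−0.036·0.5) = 0.9822
Put-call parity: C − P = S − K·e^(−rT) = 123 − 128·0.9822 = 123 − 125.7216 = -2.7216
P = C − (C − P) = 8.61 − (-2.7216) = 11.3316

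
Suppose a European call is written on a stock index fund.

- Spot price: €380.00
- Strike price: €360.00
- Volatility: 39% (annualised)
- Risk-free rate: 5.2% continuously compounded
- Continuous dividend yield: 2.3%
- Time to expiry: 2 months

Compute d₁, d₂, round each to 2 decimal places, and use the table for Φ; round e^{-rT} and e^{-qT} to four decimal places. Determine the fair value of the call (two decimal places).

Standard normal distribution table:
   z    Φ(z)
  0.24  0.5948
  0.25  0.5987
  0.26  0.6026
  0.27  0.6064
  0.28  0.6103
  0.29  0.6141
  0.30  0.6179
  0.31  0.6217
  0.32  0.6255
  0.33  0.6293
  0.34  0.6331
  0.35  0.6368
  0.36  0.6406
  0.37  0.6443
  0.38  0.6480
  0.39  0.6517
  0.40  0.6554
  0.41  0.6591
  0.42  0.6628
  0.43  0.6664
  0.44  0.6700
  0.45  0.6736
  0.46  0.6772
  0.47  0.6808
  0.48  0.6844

σ√T = 0.39·√0.1667 = 0.1592
ln(S/K) + (r − q + σ²/2)T = ln(380/360) + (0.052 − 0.023 + 0.39²/2)·0.1667 = 0.0541 + 0.0175 = 0.0716
d₁ = 0.0716 / 0.1592 = 0.4495 ≈ 0.45
d₂ = d₁ − σ√T = 0.4495 − 0.1592 = 0.2903 ≈ 0.29
e^(−qT) = e^(−0.023·0.1667) = 0.9962;  e^(−rT) = e^(−0.052·0.1667) = 0.9914
N(d₁) = N(0.45) = 0.6736;  N(d₂) = N(0.29) = 0.6141
C = 380·0.9962·0.6736 − 360·0.9914·0.6141 = 254.9953 − 219.1747 = 35.8206

€35.82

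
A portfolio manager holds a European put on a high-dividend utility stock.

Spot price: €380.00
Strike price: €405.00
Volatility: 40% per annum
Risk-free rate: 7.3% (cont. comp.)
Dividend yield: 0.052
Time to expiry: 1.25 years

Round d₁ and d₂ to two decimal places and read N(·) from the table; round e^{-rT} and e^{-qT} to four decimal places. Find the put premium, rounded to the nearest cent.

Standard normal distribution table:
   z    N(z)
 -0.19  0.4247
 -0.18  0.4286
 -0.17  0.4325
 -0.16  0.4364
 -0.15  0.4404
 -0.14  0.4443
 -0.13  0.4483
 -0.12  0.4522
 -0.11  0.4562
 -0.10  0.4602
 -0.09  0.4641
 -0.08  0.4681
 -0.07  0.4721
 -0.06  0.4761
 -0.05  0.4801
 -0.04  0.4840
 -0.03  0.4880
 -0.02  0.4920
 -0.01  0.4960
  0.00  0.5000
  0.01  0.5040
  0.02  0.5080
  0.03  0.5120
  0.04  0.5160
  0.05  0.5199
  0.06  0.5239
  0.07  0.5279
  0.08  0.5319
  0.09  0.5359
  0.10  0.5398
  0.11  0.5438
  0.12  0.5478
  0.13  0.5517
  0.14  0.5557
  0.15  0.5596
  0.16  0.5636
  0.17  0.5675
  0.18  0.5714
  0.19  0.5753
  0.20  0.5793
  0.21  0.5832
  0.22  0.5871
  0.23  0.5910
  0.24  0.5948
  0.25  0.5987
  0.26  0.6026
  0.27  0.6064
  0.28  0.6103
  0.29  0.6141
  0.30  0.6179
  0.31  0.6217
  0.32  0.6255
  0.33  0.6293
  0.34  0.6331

T = 1.25;  σ√T = 0.4472
d₁ = [ln(380/405) + (0.073 − 0.052 + 0.4²/2)·1.25] / 0.4472 = [-0.0637 + 0.1263] / 0.4472 = 0.1398 ⇒ 0.14
d₂ = d₁ − σ√T = 0.1398 − 0.4472 = -0.3074 ⇒ -0.31
e^(−qT) = e^(−0.052·1.25) = 0.9371;  e^(−rT) = e^(−0.073·1.25) = 0.9128
P = 405·0.9128·N(0.31) − 380·0.9371·N(-0.14) = 405·0.9128·0.6217 − 380·0.9371·0.4443 = 229.8325 − 158.2143 = 71.6182

€71.62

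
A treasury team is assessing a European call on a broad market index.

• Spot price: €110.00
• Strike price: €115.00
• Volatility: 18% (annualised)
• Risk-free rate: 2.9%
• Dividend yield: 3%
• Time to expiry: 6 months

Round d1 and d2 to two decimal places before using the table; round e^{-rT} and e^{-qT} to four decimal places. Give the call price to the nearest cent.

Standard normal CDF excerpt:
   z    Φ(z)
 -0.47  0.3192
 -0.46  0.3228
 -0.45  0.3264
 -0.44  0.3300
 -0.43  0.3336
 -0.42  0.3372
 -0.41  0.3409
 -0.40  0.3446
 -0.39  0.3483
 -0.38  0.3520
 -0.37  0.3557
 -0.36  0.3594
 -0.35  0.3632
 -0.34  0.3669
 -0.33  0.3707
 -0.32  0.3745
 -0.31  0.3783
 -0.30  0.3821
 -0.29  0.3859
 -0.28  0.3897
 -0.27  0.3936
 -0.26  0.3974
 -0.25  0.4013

σ√T = 0.18 × 0.7071 = 0.1273
d₁ = [ln(110/115) + (0.029 − 0.03 + 0.18²/2)·0.5] / 0.1273 = [-0.0445 + 0.0076] / 0.1273 = -0.2895 ⇒ -0.29
d₂ = d₁ − σ√T = -0.2895 − 0.1273 = -0.4168 ⇒ -0.42
e^(−qT) = e^(−0.03·0.5) = 0.9851;  e^(−rT) = e^(−0.029·0.5) = 0.9856
N(d₁) = N(-0.29) = 0.3859;  N(d₂) = N(-0.42) = 0.3372
C = 110·0.9851·0.3859 − 115·0.9856·0.3372 = 41.8165 − 38.2196 = 3.5969

€3.60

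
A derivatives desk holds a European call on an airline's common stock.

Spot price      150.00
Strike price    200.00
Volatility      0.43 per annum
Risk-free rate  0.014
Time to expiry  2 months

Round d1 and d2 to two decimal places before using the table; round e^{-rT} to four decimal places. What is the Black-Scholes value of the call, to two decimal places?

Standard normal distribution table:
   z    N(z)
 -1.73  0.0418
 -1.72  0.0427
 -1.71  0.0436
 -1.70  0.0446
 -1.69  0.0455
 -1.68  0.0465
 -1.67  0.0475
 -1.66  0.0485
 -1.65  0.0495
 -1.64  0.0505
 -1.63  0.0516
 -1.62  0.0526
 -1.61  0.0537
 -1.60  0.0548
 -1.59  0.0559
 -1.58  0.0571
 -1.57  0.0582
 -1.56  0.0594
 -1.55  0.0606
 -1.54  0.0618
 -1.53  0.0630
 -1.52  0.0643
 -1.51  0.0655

0.57

σ√T = 0.43 × 0.4082 = 0.1755
d₁ = [ln(150/200) + (0.014 + 0.43²/2)·0.1667] / 0.1755 = [-0.2877 + 0.0177] / 0.1755 = -1.5377 ⇒ -1.54
d₂ = d₁ − σ√T = -1.5377 − 0.1755 = -1.7133 ⇒ -1.71
e^(−rT) = e^(−0.014·0.1667) = 0.9977
N(d₁) = N(-1.54) = 0.0618;  N(d₂) = N(-1.71) = 0.0436
C = 150·0.0618 − 200·0.9977·0.0436 = 9.2700 − 8.6999 = 0.5701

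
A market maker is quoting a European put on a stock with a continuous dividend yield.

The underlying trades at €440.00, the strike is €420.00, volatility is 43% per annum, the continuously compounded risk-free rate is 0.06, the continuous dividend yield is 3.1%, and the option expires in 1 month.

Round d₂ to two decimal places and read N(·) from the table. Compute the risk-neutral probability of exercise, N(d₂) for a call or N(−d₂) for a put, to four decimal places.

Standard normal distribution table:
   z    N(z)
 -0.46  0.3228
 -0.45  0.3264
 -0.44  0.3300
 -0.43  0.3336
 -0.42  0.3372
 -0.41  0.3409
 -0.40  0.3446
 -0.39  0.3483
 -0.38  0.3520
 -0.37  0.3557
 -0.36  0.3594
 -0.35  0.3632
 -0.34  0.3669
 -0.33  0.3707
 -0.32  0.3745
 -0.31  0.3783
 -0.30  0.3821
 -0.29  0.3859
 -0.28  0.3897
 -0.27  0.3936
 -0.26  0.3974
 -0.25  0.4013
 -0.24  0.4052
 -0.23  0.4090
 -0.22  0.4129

σ√T = 0.43 × 0.2887 = 0.1241
d₁ = [ln(440/420) + (0.06 − 0.031 + 0.43²/2)·0.08333] / 0.1241 = [0.0465 + 0.0101] / 0.1241 = 0.4563 which rounds to 0.46
d₂ = d₁ − σ√T = 0.4563 − 0.1241 = 0.3322 which rounds to 0.33
Risk-neutral Pr[S_T < K] = N(−d₂) = N(-0.33) = 0.3707

0.3707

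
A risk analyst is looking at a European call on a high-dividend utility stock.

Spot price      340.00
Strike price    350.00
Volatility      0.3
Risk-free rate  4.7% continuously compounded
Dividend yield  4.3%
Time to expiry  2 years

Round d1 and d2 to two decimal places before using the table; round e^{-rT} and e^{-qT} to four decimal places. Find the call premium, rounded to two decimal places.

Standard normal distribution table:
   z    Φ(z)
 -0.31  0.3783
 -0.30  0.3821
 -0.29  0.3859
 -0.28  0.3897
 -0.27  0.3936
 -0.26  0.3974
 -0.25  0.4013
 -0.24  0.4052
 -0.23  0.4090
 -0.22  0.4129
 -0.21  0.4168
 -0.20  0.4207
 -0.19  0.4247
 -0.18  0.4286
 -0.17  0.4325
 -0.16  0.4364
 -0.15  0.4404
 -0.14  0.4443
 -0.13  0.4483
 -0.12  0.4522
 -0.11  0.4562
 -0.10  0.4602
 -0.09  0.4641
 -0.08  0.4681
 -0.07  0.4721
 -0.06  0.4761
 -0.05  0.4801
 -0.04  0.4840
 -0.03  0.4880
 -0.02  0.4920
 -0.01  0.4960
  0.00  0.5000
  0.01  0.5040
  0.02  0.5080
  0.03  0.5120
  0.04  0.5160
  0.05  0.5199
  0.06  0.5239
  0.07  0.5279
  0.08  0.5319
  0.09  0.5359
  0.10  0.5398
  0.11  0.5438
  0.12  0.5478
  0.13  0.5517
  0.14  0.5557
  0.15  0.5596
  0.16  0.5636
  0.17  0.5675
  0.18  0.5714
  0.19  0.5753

49.22

σ√T = 0.3 × 1.4142 = 0.4243
d₁ = [ln(340/350) + (0.047 − 0.043 + 0.3²/2)·2] / 0.4243 = [-0.0290 + 0.0980] / 0.4243 = 0.1627 → 0.16
d₂ = d₁ − σ√T = 0.1627 − 0.4243 = -0.2616 → -0.26
exp(−qT) = exp(−0.043·2) = 0.9176;  exp(−rT) = exp(−0.047·2) = 0.9103
N(d₁) = N(0.16) = 0.5636;  N(d₂) = N(-0.26) = 0.3974
C = 340·0.9176·0.5636 − 350·0.9103·0.3974 = 175.8342 − 126.6136 = 49.2206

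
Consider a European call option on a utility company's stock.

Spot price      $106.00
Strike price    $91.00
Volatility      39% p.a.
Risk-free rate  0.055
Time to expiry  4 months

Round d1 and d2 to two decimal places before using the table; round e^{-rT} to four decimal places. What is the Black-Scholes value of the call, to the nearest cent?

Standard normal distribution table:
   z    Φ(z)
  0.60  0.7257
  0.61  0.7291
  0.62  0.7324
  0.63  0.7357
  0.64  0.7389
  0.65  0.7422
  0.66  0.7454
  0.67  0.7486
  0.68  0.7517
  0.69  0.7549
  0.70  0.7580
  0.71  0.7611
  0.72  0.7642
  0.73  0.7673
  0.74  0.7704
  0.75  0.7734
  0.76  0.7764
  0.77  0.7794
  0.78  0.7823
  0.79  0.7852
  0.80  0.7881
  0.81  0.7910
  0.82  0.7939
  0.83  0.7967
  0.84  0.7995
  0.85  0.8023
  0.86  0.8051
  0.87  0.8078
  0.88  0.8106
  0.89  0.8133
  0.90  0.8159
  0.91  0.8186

$19.32

σ√T = 0.39·√0.3333 = 0.2252
ln(S/K) + (r + σ²/2)T = ln(106/91) + (0.055 + 0.39²/2)·0.3333 = 0.1526 + 0.0437 = 0.1963
d₁ = 0.1963 / 0.2252 = 0.8716 → 0.87
d₂ = d₁ − σ√T = 0.8716 − 0.2252 = 0.6465 → 0.65
e^(−rT) = e^(−0.055·0.3333) = 0.9818
C = 106·N(0.87) − 91·0.9818·N(0.65) = 106·0.8078 − 91·0.9818·0.7422 = 85.6268 − 66.3110 = 19.3158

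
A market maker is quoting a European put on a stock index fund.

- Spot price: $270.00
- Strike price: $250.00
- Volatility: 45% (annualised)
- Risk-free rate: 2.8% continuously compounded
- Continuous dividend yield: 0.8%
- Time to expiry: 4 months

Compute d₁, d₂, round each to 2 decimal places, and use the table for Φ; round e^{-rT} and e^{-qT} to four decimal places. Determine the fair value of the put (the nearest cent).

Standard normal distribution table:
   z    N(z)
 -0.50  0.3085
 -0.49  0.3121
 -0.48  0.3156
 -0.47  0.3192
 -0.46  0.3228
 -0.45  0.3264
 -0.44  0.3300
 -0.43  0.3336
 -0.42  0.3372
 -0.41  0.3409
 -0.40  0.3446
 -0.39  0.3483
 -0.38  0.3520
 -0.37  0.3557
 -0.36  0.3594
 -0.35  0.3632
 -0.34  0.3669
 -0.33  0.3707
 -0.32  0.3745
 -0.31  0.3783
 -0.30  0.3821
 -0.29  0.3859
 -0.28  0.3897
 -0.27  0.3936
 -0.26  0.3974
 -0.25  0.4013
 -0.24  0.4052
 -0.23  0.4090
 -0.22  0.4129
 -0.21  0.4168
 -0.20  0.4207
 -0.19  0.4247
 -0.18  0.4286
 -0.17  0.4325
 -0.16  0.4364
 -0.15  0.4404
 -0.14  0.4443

$17.30

T = 0.3333;  σ√T = 0.2598
d₁ = [ln(270/250) + (0.028 − 0.008 + ½·0.45²)·0.3333] / (σ√T) = (0.0770 + 0.0404) / 0.2598 = 0.4518 ≈ 0.45
d₂ = 0.4518 − 0.2598 = 0.1920 ≈ 0.19
e^(−qT) = e^(−0.008·0.3333) = 0.9973;  e^(−rT) = e^(−0.028·0.3333) = 0.9907
N(−d₂) = N(-0.19) = 0.4247;  N(−d₁) = N(-0.45) = 0.3264
P = 250·0.9907·0.4247 − 270·0.9973·0.3264 = 105.1876 − 87.8901 = 17.2975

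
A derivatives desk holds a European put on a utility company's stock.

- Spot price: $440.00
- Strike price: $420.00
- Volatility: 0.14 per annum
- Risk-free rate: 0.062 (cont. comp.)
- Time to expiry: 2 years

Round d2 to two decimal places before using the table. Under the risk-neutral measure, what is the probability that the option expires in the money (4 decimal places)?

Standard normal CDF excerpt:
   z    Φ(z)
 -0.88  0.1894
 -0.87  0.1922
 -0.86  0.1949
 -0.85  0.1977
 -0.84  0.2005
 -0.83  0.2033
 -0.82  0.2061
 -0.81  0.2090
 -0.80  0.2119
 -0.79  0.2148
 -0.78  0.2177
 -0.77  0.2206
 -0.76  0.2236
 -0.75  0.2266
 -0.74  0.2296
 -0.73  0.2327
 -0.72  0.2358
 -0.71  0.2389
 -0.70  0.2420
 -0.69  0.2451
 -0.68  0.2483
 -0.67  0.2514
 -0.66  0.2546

0.2236

σ√T = 0.14·√2 = 0.1980
d₁ = [ln(440/420) + (0.062 + 0.14²/2)·2] / 0.1980 = [0.0465 + 0.1436] / 0.1980 = 0.9603 ≈ 0.96
d₂ = d₁ − σ√T = 0.9603 − 0.1980 = 0.7623 ≈ 0.76
Pr(exercise) under Q = N(−d₂) = N(-0.76) = 0.2236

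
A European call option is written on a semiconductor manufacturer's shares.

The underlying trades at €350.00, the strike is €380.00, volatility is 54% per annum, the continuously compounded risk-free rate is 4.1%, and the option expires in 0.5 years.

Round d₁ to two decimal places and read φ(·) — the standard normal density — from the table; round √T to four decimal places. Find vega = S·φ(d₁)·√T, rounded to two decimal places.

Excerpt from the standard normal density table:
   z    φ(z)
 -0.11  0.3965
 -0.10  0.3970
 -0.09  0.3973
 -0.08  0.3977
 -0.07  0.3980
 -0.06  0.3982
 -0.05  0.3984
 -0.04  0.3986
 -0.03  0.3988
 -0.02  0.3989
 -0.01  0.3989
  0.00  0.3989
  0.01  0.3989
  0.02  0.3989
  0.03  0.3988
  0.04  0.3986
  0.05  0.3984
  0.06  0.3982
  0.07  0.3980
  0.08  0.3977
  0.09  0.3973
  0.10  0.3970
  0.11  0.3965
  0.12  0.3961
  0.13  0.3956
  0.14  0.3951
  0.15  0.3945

98.70

σ√T = 0.54·√0.5 = 0.3818
d₁ = [ln(350/380) + (0.041 + 0.54²/2)·0.5] / 0.3818 = [-0.0822 + 0.0934] / 0.3818 = 0.0292 → 0.03
√T = √0.5 = 0.7071
φ(d₁) = φ(0.03) = 0.3988
vega = S·φ(d₁)·√T = 350·0.3988·0.7071 = 98.6970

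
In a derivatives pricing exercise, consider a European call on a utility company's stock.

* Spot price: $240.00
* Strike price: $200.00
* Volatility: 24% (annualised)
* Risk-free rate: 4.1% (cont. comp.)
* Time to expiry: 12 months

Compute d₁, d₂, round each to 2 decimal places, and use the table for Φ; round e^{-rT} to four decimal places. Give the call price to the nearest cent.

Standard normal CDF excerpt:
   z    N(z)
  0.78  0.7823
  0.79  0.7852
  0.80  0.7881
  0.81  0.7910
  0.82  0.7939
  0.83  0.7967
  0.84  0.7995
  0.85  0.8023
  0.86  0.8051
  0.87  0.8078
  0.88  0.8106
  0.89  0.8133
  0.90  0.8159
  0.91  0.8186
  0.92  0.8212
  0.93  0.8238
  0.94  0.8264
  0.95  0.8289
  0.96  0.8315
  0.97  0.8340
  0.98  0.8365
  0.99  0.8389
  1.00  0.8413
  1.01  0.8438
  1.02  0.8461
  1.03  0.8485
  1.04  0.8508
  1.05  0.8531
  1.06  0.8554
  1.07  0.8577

$52.90

T = 1;  σ√T = 0.2400
d₁ = [ln(240/200) + (0.041 + ½·0.24²)·1] / (σ√T) = (0.1823 + 0.0698) / 0.2400 = 1.0505 which rounds to 1.05
d₂ = 1.0505 − 0.2400 = 0.8105 which rounds to 0.81
exp(−rT) = exp(−0.041·1) = 0.9598
C = 240·N(1.05) − 200·0.9598·N(0.81) = 240·0.8531 − 200·0.9598·0.7910 = 204.7440 − 151.8404 = 52.9036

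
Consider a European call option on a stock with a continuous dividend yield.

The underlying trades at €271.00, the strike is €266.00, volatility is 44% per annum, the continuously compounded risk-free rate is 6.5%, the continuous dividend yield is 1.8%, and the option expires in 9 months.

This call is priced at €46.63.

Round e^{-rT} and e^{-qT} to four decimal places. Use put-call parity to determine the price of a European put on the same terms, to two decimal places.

e^(−qT) = e^(−0.018·0.75) = 0.9866;  e^(−rT) = e^(−0.065·0.75) = 0.9524
Put-call parity: C − P = S·e^(−qT) − K·e^(−rT) = 271·0.9866 − 266·0.9524 = 267.3686 − 253.3384 = 14.0302
P = C − (C − P) = 46.63 − (14.0302) = 32.5998

€32.60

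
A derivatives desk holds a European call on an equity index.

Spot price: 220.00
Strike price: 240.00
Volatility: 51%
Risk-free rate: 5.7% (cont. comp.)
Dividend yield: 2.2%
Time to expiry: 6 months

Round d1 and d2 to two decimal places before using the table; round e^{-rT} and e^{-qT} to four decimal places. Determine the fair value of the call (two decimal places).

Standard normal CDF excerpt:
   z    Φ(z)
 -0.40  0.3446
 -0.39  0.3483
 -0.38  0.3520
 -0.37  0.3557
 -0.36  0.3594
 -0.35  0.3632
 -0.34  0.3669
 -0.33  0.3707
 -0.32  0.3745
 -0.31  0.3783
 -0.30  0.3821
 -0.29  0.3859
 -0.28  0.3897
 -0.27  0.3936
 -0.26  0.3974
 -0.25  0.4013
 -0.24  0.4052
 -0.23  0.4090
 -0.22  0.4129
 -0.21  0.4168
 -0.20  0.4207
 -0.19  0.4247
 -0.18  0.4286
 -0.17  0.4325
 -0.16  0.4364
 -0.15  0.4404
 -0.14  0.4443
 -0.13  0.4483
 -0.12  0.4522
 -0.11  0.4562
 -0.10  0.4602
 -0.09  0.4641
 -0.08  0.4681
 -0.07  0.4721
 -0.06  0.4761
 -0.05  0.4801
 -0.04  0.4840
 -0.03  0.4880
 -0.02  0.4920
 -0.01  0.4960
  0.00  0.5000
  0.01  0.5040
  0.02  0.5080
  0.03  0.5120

24.96

σ√T = 0.51·√0.5 = 0.3606
d₁ = [ln(220/240) + (0.057 − 0.022 + 0.51²/2)·0.5] / 0.3606 = [-0.0870 + 0.0825] / 0.3606 = -0.0124 → -0.01
d₂ = d₁ − σ√T = -0.0124 − 0.3606 = -0.3731 → -0.37
e^(−qT) = e^(−0.022·0.5) = 0.9891;  e^(−rT) = e^(−0.057·0.5) = 0.9719
C = 220·0.9891·N(-0.01) − 240·0.9719·N(-0.37) = 220·0.9891·0.4960 − 240·0.9719·0.3557 = 107.9306 − 82.9692 = 24.9614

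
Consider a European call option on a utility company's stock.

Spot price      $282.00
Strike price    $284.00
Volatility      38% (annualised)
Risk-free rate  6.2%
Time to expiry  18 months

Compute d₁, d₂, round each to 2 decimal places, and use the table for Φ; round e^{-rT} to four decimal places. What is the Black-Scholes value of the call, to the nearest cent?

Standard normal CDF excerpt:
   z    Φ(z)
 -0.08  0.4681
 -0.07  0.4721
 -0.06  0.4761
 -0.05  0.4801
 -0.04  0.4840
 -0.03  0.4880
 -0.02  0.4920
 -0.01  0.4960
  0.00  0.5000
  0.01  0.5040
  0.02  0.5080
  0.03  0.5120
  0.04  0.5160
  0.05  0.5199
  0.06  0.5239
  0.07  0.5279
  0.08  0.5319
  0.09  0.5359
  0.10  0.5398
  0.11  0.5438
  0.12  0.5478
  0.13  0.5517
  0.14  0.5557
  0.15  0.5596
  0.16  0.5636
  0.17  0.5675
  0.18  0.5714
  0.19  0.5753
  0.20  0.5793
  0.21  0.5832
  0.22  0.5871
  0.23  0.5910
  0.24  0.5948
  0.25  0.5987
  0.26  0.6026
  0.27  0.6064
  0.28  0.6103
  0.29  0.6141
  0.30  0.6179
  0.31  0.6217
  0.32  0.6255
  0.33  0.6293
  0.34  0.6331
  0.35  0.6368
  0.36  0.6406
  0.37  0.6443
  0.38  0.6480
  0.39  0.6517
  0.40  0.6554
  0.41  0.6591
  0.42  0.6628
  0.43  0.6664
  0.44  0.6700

$62.67

σ√T = 0.38·√1.5 = 0.4654
d₁ = [ln(282/284) + (0.062 + 0.38²/2)·1.5] / 0.4654 = [-0.0071 + 0.2013] / 0.4654 = 0.4173 → 0.42
d₂ = d₁ − σ√T = 0.4173 − 0.4654 = -0.0481 → -0.05
exp(−rT) = exp(−0.062·1.5) = 0.9112
N(d₁) = N(0.42) = 0.6628;  N(d₂) = N(-0.05) = 0.4801
C = 282·0.6628 − 284·0.9112·0.4801 = 186.9096 − 124.2407 = 62.6689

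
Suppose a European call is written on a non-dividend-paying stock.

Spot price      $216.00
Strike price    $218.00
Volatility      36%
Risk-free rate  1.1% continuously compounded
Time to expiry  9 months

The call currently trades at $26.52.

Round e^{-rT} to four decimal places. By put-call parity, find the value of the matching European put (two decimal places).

e^(−rT) = e^(−0.011·0.75) = 0.9918
Put-call parity: C − P = S − K·e^(−rT) = 216 − 218·0.9918 = 216 − 216.2124 = -0.2124
P = C − (C − P) = 26.52 − (-0.2124) = 26.7324

$26.73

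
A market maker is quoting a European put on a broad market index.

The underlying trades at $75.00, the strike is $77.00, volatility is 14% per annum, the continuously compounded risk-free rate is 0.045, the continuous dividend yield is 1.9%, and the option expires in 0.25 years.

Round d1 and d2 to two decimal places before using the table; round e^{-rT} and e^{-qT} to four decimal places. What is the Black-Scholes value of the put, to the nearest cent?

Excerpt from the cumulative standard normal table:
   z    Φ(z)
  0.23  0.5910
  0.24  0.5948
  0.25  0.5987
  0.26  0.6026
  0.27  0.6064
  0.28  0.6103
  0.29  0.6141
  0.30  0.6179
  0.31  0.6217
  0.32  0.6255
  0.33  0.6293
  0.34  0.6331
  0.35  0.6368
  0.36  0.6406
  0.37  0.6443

T = 0.25;  σ√T = 0.0700
d₁ = [ln(75/77) + (0.045 − 0.019 + 0.14²/2)·0.25] / 0.0700 = [-0.0263 + 0.0089] / 0.0700 = -0.2481 → -0.25
d₂ = d₁ − σ√T = -0.2481 − 0.0700 = -0.3181 → -0.32
exp(−qT) = exp(−0.019·0.25) = 0.9953;  exp(−rT) = exp(−0.045·0.25) = 0.9888
N(−d₂) = N(0.32) = 0.6255;  N(−d₁) = N(0.25) = 0.5987
P = 77·0.9888·0.6255 − 75·0.9953·0.5987 = 47.6241 − 44.6915 = 2.9326

$2.93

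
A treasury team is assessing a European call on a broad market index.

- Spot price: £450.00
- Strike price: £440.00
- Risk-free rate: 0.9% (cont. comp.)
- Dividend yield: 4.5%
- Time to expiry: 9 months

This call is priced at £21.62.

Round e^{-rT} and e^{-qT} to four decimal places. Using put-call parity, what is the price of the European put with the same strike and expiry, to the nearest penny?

exp(−qT) = exp(−0.045·0.75) = 0.9668;  exp(−rT) = exp(−0.009·0.75) = 0.9933
Put-call parity: C − P = S·e^(−qT) − K·e^(−rT) = 450·0.9668 − 440·0.9933 = 435.0600 − 437.0520 = -1.9920
P = C − (C − P) = 21.62 − (-1.9920) = 23.6120

£23.61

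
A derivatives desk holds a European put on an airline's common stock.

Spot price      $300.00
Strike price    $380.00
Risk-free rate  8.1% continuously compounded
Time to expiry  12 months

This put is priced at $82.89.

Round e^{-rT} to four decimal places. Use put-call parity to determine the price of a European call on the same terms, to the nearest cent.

exp(−rT) = exp(−0.081·1) = 0.9222
Put-call parity: C − P = S − K·e^(−rT) = 300 − 380·0.9222 = 300 − 350.4360 = -50.4360
C = P + (C − P) = 82.89 + (-50.4360) = 32.4540

$32.45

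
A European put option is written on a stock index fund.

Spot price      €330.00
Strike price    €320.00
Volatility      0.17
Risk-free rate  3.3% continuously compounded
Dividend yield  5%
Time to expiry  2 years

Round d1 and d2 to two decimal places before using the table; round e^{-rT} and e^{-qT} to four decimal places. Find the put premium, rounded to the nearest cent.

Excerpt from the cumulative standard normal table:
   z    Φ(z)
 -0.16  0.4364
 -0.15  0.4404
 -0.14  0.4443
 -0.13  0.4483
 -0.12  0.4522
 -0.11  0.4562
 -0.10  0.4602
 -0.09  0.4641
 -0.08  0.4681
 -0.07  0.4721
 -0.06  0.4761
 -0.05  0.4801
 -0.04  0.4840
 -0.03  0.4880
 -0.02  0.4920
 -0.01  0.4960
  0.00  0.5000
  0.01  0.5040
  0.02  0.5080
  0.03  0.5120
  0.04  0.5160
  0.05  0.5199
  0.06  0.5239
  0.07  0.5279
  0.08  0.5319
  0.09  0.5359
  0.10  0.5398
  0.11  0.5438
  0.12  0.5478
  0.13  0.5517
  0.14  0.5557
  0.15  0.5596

€29.05

σ√T = 0.17·√2 = 0.2404
d₁ = [ln(330/320) + (0.033 − 0.05 + 0.17²/2)·2] / 0.2404 = [0.0308 − 0.0051] / 0.2404 = 0.1068 ≈ 0.11
d₂ = d₁ − σ√T = 0.1068 − 0.2404 = -0.1336 ≈ -0.13
exp(−qT) = exp(−0.05·2) = 0.9048;  exp(−rT) = exp(−0.033·2) = 0.9361
N(−d₂) = N(0.13) = 0.5517;  N(−d₁) = N(-0.11) = 0.4562
P = 320·0.9361·0.5517 − 330·0.9048·0.4562 = 165.2628 − 136.2140 = 29.0488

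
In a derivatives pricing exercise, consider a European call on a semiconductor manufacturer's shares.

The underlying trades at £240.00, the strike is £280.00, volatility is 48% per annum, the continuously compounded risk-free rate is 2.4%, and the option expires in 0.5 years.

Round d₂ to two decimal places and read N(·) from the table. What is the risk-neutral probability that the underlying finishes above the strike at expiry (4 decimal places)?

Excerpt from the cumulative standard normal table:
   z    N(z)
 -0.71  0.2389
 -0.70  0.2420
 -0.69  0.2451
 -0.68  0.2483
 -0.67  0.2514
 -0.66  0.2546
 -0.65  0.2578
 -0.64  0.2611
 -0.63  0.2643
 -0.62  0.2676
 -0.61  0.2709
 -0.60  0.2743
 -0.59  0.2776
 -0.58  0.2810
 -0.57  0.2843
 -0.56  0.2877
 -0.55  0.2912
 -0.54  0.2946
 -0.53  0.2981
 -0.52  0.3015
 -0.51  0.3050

0.2776

σ√T = 0.48 × 0.7071 = 0.3394
d₁ = [ln(240/280) + (0.024 + 0.48²/2)·0.5] / 0.3394 = [-0.1542 + 0.0696] / 0.3394 = -0.2491 → -0.25
d₂ = d₁ − σ√T = -0.2491 − 0.3394 = -0.5885 → -0.59
Pr(exercise) under Q = N(d₂) = 0.2776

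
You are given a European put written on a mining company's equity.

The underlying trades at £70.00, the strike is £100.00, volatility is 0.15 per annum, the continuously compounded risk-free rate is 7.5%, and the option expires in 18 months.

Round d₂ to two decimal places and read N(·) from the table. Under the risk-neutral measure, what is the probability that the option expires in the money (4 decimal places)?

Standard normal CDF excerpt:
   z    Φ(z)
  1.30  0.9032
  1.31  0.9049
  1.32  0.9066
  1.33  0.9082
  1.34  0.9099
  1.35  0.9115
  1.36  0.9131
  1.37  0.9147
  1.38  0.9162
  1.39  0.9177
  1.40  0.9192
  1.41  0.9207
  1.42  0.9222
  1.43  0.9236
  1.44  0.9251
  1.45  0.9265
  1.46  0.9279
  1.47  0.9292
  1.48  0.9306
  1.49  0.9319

0.9222

T = 1.5;  σ√T = 0.1837
d₁ = [ln(70/100) + (0.075 + 0.15²/2)·1.5] / 0.1837 = [-0.3567 + 0.1294] / 0.1837 = -1.2373 ⇒ -1.24
d₂ = d₁ − σ√T = -1.2373 − 0.1837 = -1.4210 ⇒ -1.42
Risk-neutral Pr[S_T < K] = N(−d₂) = N(1.42) = 0.9222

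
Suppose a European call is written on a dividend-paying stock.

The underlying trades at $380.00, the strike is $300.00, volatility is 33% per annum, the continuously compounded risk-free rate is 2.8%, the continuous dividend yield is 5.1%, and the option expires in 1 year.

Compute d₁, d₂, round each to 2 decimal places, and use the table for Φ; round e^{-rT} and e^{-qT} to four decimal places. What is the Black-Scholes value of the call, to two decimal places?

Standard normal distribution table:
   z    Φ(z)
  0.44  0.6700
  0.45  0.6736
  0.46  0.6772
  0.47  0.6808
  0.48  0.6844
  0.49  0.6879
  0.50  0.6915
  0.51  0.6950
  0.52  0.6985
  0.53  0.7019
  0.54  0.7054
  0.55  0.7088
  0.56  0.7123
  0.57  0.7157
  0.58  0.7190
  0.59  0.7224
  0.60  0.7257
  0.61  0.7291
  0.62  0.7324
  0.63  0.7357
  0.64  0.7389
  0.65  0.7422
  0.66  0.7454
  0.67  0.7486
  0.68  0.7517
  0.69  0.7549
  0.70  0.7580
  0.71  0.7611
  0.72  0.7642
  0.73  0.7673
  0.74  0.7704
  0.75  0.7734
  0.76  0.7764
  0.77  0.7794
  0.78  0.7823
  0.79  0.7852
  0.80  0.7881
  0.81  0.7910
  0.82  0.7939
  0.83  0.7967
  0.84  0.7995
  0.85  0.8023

$85.99

σ√T = 0.33·√1 = 0.3300
ln(S/K) + (r − q + σ²/2)T = ln(380/300) + (0.028 − 0.051 + 0.33²/2)·1 = 0.2364 + 0.0315 = 0.2678
d₁ = 0.2678 / 0.3300 = 0.8116 which rounds to 0.81
d₂ = d₁ − σ√T = 0.8116 − 0.3300 = 0.4816 which rounds to 0.48
e^(−qT) = e^(−0.051·1) = 0.9503;  e^(−rT) = e^(−0.028·1) = 0.9724
C = 380·0.9503·N(0.81) − 300·0.9724·N(0.48) = 380·0.9503·0.7910 − 300·0.9724·0.6844 = 285.6412 − 199.6532 = 85.9880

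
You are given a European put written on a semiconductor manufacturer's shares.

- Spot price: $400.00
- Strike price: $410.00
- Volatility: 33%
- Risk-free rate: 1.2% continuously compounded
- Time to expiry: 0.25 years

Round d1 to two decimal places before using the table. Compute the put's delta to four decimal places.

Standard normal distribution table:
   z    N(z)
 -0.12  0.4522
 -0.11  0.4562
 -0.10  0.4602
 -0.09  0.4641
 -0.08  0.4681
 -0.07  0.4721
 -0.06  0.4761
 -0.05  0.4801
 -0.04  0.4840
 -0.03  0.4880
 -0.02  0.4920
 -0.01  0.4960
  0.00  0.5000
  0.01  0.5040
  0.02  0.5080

-0.5199

T = 0.25;  σ√T = 0.1650
ln(S/K) + (r + σ²/2)T = ln(400/410) + (0.012 + 0.33²/2)·0.25 = -0.0247 + 0.0166 = -0.0081
d₁ = -0.0081 / 0.1650 = -0.0490 ≈ -0.05
N(d₁) = N(-0.05) = 0.4801
Δ_put = N(d₁) − 1 = 0.4801 − 1 = -0.5199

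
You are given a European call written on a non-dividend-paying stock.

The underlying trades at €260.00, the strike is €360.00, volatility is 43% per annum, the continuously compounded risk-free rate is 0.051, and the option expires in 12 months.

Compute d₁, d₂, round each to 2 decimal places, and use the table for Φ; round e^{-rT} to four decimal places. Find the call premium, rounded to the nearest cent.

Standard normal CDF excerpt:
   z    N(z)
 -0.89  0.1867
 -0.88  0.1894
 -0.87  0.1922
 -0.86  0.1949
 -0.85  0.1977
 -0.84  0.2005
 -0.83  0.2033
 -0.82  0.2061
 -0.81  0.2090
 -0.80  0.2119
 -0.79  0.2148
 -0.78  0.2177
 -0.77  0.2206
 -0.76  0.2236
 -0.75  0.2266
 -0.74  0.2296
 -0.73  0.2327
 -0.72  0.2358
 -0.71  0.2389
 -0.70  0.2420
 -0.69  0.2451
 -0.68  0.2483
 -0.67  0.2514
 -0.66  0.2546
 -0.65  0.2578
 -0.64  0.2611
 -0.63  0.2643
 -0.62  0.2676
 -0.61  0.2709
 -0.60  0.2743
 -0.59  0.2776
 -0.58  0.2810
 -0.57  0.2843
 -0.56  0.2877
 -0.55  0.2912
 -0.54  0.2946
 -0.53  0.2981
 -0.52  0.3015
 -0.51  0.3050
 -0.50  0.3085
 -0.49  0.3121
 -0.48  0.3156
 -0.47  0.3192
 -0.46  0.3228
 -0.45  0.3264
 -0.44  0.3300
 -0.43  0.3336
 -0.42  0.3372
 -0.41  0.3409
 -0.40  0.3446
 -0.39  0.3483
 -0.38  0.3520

€20.04

σ√T = 0.43·√1 = 0.4300
d₁ = [ln(260/360) + (0.051 + ½·0.43²)·1] / (σ√T) = (-0.3254 + 0.1434) / 0.4300 = -0.4232 ⇒ -0.42
d₂ = -0.4232 − 0.4300 = -0.8532 ⇒ -0.85
e^(−rT) = e^(−0.051·1) = 0.9503
C = 260·N(-0.42) − 360·0.9503·N(-0.85) = 260·0.3372 − 360·0.9503·0.1977 = 87.6720 − 67.6348 = 20.0372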